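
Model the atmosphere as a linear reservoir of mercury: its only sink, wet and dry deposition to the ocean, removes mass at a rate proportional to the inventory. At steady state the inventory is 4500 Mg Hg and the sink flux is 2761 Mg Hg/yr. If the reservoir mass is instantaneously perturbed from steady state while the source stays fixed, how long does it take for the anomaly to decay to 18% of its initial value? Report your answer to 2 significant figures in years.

2.8 yr

For a linear reservoir the anomaly decays as exp(−t/τ) with τ = M/F = 4500/2761 = 1.630 yr.
exp(−t/τ) = 0.18 ⇒ t = −τ ln(0.18) = 1.630 × 1.715 = 2.795 yr.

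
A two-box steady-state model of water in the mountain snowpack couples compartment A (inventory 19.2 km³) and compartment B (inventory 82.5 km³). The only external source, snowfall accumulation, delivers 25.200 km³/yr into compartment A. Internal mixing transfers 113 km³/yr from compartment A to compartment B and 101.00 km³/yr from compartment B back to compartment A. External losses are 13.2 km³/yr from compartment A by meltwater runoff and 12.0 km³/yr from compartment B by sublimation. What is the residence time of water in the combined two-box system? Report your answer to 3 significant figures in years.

Treat the two boxes together as one reservoir: the mixing fluxes between them are internal recycling, so τ = ΣM / Σ(external losses).
M_total = 19.2 + 82.5 = 101.70 km³.
ΣF_external_out = 13.2 + 12.0 = 25.200 km³/yr.
τ = M_total / ΣF_ext = 101.70 / 25.200 = 4.036 yr.

4.04 yr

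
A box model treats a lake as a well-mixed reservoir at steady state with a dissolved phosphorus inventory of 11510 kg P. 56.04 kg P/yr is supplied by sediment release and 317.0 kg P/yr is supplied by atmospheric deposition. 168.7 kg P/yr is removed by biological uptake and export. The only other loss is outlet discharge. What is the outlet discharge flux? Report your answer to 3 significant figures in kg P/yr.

204 kg P/yr

At steady state ΣF_in = ΣF_out.
ΣF_in = 56.04 + 317.0 = 373.04 kg P/yr.
Outlet discharge flux = ΣF_in − (168.7) = 373.04 − 168.7 = 204.3 kg P/yr.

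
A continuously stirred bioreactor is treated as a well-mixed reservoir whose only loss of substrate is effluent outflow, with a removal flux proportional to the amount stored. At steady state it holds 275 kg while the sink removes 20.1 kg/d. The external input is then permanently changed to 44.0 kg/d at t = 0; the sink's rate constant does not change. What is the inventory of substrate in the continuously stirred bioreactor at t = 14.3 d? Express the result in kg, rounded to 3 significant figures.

487 kg

Residence time τ = M₀/F₀ = 13.68 d. The eventual steady state is M_∞ = M₀·(F₁/F₀) = 275 × 44.0/20.1 = 601.99 kg.
The anomaly ΔM(t) = M(t) − M_∞ decays as ΔM₀·e^(−t/τ) with ΔM₀ = 275 − 601.99 = −327.0 kg.
At t = 14.3 d, e^(−t/τ) = e^(−1.045) = 0.3516, so ΔM = −115.0 kg and M = 601.99 − 115.0 = 487.01 kg.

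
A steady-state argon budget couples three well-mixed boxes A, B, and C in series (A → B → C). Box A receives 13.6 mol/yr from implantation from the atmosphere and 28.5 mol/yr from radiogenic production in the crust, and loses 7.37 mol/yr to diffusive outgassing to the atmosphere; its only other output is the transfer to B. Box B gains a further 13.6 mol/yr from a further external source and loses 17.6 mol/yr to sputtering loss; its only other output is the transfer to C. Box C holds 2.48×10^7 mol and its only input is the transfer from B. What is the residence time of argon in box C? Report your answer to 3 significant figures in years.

Box A: F(A→B) = (13.6 + 28.5) − 7.37 = 34.730 mol/yr.
Box B: F(B→C) = (34.730 + 13.6) − 17.6 = 30.730 mol/yr.
Box C throughput = its input = 30.730 mol/yr; τ = 2.48×10^7 / 30.730 = 807000 yr.

807000 yr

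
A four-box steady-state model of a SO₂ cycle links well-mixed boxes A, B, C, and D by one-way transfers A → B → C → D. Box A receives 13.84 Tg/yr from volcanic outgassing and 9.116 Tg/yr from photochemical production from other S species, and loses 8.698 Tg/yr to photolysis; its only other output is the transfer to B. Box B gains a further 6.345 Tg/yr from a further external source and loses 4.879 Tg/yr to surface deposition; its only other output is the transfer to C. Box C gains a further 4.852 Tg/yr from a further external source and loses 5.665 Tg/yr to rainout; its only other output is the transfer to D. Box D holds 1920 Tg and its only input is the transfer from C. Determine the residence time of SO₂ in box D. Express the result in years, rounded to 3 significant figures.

Box A: F(A→B) = (13.84 + 9.116) − 8.698 = 14.258 Tg/yr.
Box B: F(B→C) = (14.258 + 6.345) − 4.879 = 15.724 Tg/yr.
Box C: F(C→D) = (15.724 + 4.852) − 5.665 = 14.911 Tg/yr.
Box D throughput = its input = 14.911 Tg/yr; τ = 1920 / 14.911 = 128.8 yr.

129 yr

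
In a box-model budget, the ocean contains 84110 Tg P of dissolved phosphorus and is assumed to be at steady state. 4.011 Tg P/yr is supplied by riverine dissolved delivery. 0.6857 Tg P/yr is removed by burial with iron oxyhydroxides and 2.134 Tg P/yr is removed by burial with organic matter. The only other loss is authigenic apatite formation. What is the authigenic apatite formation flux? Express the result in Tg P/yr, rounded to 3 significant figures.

1.19 Tg P/yr

At steady state ΣF_in = ΣF_out.
ΣF_in = 4.0110 Tg P/yr.
Authigenic apatite formation flux = ΣF_in − (0.6857 + 2.134) = 4.0110 − 2.820 = 1.191 Tg P/yr.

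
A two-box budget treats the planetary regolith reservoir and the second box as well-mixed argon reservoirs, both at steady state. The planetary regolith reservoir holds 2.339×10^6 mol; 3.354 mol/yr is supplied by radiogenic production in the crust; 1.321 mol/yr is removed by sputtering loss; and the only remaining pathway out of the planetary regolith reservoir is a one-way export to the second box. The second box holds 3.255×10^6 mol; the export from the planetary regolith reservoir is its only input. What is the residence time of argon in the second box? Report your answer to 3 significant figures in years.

Balance the planetary regolith reservoir: ΣF_in = 3.3540 mol/yr.
Export to the second box = ΣF_in − (1.321) = 2.0330 mol/yr.
At steady state the output of the second box equals its input, 2.0330 mol/yr.
τ = M / F = 3.255×10^6 / 2.0330 = 1.601×10^6 yr.

1.60×10^6 yr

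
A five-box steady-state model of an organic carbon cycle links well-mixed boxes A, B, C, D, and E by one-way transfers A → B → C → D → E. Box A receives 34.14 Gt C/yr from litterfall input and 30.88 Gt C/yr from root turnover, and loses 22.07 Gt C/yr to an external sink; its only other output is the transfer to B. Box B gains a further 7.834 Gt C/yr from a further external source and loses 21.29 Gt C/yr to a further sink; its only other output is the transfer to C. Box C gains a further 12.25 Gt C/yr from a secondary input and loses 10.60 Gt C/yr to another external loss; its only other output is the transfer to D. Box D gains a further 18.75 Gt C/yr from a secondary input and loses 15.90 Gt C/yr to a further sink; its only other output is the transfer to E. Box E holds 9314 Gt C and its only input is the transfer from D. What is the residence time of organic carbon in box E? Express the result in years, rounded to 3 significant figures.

Box A: F(A→B) = (34.14 + 30.88) − 22.07 = 42.950 Gt C/yr.
Box B: F(B→C) = (42.950 + 7.834) − 21.29 = 29.494 Gt C/yr.
Box C: F(C→D) = (29.494 + 12.25) − 10.60 = 31.144 Gt C/yr.
Box D: F(D→E) = (31.144 + 18.75) − 15.90 = 33.994 Gt C/yr.
Box E throughput = its input = 33.994 Gt C/yr; τ = 9314 / 33.994 = 274.0 yr.

274 yr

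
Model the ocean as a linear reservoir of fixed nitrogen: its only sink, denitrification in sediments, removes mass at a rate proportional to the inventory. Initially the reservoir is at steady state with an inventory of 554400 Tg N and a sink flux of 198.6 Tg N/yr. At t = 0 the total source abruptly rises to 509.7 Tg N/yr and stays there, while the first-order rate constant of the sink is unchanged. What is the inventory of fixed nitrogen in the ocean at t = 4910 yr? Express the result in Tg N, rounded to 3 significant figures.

τ = M₀/F₀ = 554400/198.6 = 2792 yr; rate constant k = 1/τ.
New steady state M_∞ = F₁/k = F₁·τ = 509.7 × 2792 = 1.4228×10^6 Tg N.
M(t) = M_∞ + (M₀ − M_∞)·e^(−t/τ); t/τ = 4910/2792 = 1.759, so e^(−t/τ) = 0.1722.
M(t) = 1.4228×10^6 − 868400 × 0.1722 = 1.2733×10^6 Tg N.

1.27×10^6 Tg N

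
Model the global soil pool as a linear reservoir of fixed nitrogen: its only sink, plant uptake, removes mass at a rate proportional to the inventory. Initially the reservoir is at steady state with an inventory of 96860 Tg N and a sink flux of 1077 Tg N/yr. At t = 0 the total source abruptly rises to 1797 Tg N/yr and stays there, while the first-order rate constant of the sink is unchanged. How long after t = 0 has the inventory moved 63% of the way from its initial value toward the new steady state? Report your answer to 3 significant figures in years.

89.4 yr

τ = M₀/F₀ = 96860/1077 = 89.94 yr.
The remaining gap fraction is e^(−t/τ); 63% covered ⇒ e^(−t/τ) = 0.370.
t = −τ ln(0.370) = 89.94 × 0.9943 = 89.42 yr.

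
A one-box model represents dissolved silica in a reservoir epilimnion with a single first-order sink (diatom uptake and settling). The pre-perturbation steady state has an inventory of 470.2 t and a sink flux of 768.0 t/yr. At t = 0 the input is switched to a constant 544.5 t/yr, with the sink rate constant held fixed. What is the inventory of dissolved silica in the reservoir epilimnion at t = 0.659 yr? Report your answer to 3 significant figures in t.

380 t

The sink rate constant is k = F₀/M₀ = 768.0/470.2 = 1.633 yr⁻¹.
Solving dM/dt = F₁ − kM with M(0) = M₀ gives M(t) = F₁/k + (M₀ − F₁/k)·e^(−kt).
F₁/k = 544.5/1.633 = 333.36 t; kt = 1.633 × 0.659 = 1.076, e^(−kt) = 0.3408.
M(0.659) = 333.36 + (470.2 − 333.36) × 0.3408 = 333.36 + 46.64 = 380.00 t.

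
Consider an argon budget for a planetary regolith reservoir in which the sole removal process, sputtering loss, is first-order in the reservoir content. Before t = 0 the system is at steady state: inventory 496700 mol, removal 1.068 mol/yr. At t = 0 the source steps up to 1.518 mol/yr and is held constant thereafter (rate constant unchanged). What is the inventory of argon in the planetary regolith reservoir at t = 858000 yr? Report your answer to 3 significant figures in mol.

τ = M₀/F₀ = 496700/1.068 = 465100 yr; rate constant k = 1/τ.
New steady state M_∞ = F₁/k = F₁·τ = 1.518 × 465100 = 705980 mol.
M(t) = M_∞ + (M₀ − M_∞)·e^(−t/τ); t/τ = 858000/465100 = 1.845, so e^(−t/τ) = 0.1580.
M(t) = 705980 − 209300 × 0.1580 = 672910 mol.

673000 mol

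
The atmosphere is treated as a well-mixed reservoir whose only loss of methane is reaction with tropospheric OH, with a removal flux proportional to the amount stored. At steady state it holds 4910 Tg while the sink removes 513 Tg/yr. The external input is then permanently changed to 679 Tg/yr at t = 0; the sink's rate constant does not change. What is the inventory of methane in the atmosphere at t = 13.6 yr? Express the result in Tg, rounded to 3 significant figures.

τ = M₀/F₀ = 4910/513 = 9.571 yr; rate constant k = 1/τ.
New steady state M_∞ = F₁/k = F₁·τ = 679 × 9.571 = 6498.8 Tg.
M(t) = M_∞ + (M₀ − M_∞)·e^(−t/τ); t/τ = 13.6/9.571 = 1.421, so e^(−t/τ) = 0.2415.
M(t) = 6498.8 − 1589 × 0.2415 = 6115.1 Tg.

6120 Tg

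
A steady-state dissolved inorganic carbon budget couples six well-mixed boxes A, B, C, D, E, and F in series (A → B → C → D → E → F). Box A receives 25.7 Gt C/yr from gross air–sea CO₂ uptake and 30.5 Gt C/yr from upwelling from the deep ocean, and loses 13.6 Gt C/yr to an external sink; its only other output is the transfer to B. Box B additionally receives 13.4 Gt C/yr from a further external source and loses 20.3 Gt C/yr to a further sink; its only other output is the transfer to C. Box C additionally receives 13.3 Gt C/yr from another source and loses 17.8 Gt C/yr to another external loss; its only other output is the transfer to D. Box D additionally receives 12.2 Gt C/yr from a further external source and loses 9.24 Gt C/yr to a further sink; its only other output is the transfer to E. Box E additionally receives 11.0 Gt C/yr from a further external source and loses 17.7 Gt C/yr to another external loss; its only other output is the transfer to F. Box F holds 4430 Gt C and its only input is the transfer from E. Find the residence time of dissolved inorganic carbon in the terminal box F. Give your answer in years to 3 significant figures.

Box A: F(A→B) = (25.7 + 30.5) − 13.6 = 42.600 Gt C/yr.
Box B: F(B→C) = (42.600 + 13.4) − 20.3 = 35.700 Gt C/yr.
Box C: F(C→D) = (35.700 + 13.3) − 17.8 = 31.200 Gt C/yr.
Box D: F(D→E) = (31.200 + 12.2) − 9.24 = 34.160 Gt C/yr.
Box E: F(E→F) = (34.160 + 11.0) − 17.7 = 27.460 Gt C/yr.
Box F throughput = its input = 27.460 Gt C/yr; τ = 4430 / 27.460 = 161.3 yr.

161 yr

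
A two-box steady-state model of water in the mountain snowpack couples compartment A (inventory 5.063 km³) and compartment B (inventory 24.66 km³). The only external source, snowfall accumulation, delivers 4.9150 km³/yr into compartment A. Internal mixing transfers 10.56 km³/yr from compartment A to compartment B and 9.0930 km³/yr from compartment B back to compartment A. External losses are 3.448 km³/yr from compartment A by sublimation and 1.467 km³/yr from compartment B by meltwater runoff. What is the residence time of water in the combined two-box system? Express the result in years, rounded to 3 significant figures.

Treat the two boxes together as one reservoir: the mixing fluxes between them are internal recycling, so τ = ΣM / Σ(external losses).
M_total = 5.063 + 24.66 = 29.723 km³.
ΣF_external_out = 3.448 + 1.467 = 4.9150 km³/yr.
τ = M_total / ΣF_ext = 29.723 / 4.9150 = 6.047 yr.

6.05 yr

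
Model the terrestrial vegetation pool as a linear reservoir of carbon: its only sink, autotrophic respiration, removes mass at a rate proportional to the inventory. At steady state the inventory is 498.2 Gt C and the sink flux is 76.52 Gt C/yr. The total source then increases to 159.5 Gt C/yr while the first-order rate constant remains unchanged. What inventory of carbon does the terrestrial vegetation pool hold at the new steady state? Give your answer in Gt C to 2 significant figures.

1000 Gt C

Rate constant k = F/M = 76.52 / 498.2 = 0.1536 yr⁻¹.
At the new steady state, source = k·M_new ⇒ M_new = 159.5 / 0.1536 = 1038 Gt C.
(Equivalently M_new = M × F_new/F_old = 498.2 × 159.5/76.52.)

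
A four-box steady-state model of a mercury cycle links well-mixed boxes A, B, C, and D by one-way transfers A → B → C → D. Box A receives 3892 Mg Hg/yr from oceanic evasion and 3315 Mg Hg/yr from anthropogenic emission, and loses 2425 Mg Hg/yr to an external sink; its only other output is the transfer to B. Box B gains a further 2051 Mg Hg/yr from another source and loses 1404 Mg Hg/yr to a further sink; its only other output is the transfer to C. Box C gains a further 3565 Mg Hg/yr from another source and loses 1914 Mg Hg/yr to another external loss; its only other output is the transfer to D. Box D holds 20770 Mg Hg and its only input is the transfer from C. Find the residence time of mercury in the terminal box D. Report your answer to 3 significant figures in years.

Box A: F(A→B) = (3892 + 3315) − 2425 = 4782.0 Mg Hg/yr.
Box B: F(B→C) = (4782.0 + 2051) − 1404 = 5429.0 Mg Hg/yr.
Box C: F(C→D) = (5429.0 + 3565) − 1914 = 7080.0 Mg Hg/yr.
Box D throughput = its input = 7080.0 Mg Hg/yr; τ = 20770 / 7080.0 = 2.934 yr.

2.93 yr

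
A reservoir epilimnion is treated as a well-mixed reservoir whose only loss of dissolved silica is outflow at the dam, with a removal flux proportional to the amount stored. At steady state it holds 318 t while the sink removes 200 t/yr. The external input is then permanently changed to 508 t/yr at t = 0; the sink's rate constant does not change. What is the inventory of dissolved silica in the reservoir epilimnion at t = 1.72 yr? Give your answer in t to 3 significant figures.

The sink rate constant is k = F₀/M₀ = 200/318 = 0.6289 yr⁻¹.
Solving dM/dt = F₁ − kM with M(0) = M₀ gives M(t) = F₁/k + (M₀ − F₁/k)·e^(−kt).
F₁/k = 508/0.6289 = 807.72 t; kt = 0.6289 × 1.72 = 1.082, e^(−kt) = 0.3390.
M(1.72) = 807.72 + (318 − 807.72) × 0.3390 = 807.72 − 166.0 = 641.71 t.

642 t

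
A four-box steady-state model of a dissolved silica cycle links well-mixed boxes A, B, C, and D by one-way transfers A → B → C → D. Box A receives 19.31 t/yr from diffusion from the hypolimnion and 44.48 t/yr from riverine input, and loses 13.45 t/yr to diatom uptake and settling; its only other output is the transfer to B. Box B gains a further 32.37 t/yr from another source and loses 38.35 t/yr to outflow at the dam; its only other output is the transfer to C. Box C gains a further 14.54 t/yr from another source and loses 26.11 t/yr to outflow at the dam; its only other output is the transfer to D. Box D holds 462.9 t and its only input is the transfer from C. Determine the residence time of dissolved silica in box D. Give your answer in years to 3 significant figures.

Box A: F(A→B) = (19.31 + 44.48) − 13.45 = 50.340 t/yr.
Box B: F(B→C) = (50.340 + 32.37) − 38.35 = 44.360 t/yr.
Box C: F(C→D) = (44.360 + 14.54) − 26.11 = 32.790 t/yr.
Box D throughput = its input = 32.790 t/yr; τ = 462.9 / 32.790 = 14.12 yr.

14.1 yr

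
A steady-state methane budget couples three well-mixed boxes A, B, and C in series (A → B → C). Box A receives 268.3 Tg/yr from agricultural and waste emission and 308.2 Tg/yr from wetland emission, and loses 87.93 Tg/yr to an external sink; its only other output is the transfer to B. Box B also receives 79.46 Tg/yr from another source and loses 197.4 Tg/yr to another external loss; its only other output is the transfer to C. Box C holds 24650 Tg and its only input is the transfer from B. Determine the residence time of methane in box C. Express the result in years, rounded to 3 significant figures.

Box A: F(A→B) = (268.3 + 308.2) − 87.93 = 488.57 Tg/yr.
Box B: F(B→C) = (488.57 + 79.46) − 197.4 = 370.63 Tg/yr.
Box C throughput = its input = 370.63 Tg/yr; τ = 24650 / 370.63 = 66.51 yr.

66.5 yr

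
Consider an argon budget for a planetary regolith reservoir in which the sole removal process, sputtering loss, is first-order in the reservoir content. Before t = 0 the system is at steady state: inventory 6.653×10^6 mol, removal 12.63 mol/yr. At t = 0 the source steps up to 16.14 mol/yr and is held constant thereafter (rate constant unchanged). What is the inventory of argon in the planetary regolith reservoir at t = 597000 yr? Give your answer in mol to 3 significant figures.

τ = M₀/F₀ = 6.653×10^6/12.63 = 526800 yr; rate constant k = 1/τ.
New steady state M_∞ = F₁/k = F₁·τ = 16.14 × 526800 = 8.5019×10^6 mol.
M(t) = M_∞ + (M₀ − M_∞)·e^(−t/τ); t/τ = 597000/526800 = 1.133, so e^(−t/τ) = 0.3220.
M(t) = 8.5019×10^6 − 1.849×10^6 × 0.3220 = 7.9067×10^6 mol.

7.91×10^6 mol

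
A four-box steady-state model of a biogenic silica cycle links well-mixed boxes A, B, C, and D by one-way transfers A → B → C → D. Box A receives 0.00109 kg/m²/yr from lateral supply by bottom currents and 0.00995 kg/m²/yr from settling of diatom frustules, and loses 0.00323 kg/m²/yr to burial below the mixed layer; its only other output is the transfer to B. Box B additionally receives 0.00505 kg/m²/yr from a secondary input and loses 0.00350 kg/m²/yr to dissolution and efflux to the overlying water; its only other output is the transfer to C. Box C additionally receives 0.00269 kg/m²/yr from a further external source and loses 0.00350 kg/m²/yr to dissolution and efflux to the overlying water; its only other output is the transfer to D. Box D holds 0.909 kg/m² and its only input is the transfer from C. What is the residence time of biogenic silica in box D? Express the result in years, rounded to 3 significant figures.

106 yr

Box A: F(A→B) = (0.00109 + 0.00995) − 0.00323 = 0.0078100 kg/m²/yr.
Box B: F(B→C) = (0.0078100 + 0.00505) − 0.00350 = 0.0093600 kg/m²/yr.
Box C: F(C→D) = (0.0093600 + 0.00269) − 0.00350 = 0.0085500 kg/m²/yr.
Box D throughput = its input = 0.0085500 kg/m²/yr; τ = 0.909 / 0.0085500 = 106.3 yr.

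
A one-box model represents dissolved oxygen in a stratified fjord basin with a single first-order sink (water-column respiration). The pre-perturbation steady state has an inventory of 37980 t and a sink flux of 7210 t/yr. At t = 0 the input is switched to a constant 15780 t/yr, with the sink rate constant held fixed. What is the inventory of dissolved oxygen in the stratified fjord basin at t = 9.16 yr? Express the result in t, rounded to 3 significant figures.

75200 t

τ = M₀/F₀ = 37980/7210 = 5.268 yr; rate constant k = 1/τ.
New steady state M_∞ = F₁/k = F₁·τ = 15780 × 5.268 = 83124 t.
M(t) = M_∞ + (M₀ − M_∞)·e^(−t/τ); t/τ = 9.16/5.268 = 1.739, so e^(−t/τ) = 0.1757.
M(t) = 83124 − 45140 × 0.1757 = 75192 t.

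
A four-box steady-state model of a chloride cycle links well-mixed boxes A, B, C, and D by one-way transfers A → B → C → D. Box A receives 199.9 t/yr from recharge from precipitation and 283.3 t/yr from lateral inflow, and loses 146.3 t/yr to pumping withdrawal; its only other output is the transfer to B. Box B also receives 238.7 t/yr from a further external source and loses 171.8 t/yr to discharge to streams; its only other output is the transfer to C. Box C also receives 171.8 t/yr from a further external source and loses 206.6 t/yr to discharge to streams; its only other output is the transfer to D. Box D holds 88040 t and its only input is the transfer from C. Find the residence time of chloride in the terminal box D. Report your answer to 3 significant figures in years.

239 yr

Box A: F(A→B) = (199.9 + 283.3) − 146.3 = 336.90 t/yr.
Box B: F(B→C) = (336.90 + 238.7) − 171.8 = 403.80 t/yr.
Box C: F(C→D) = (403.80 + 171.8) − 206.6 = 369.00 t/yr.
Box D throughput = its input = 369.00 t/yr; τ = 88040 / 369.00 = 238.6 yr.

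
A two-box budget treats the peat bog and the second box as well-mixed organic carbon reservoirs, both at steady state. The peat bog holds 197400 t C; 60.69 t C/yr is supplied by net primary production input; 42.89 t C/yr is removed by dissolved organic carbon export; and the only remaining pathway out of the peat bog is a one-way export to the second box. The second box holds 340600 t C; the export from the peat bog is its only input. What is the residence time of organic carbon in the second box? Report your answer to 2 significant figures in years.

19000 yr

Balance the peat bog: ΣF_in = 60.690 t C/yr.
Export to the second box = ΣF_in − (42.89) = 17.800 t C/yr.
At steady state the output of the second box equals its input, 17.800 t C/yr.
τ = M / F = 340600 / 17.800 = 19130 yr.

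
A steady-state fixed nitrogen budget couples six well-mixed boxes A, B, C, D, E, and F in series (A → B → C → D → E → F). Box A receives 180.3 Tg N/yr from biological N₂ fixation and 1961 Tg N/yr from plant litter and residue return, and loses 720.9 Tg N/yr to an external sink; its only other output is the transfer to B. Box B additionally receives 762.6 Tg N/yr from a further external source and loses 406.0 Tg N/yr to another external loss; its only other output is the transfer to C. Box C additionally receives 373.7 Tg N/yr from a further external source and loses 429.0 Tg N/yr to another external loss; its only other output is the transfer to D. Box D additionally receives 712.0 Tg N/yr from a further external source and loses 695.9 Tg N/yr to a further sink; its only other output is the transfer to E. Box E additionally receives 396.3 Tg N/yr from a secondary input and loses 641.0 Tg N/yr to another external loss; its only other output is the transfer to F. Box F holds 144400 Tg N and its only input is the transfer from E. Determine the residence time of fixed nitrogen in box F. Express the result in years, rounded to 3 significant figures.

Box A: F(A→B) = (180.3 + 1961) − 720.9 = 1420.4 Tg N/yr.
Box B: F(B→C) = (1420.4 + 762.6) − 406.0 = 1777.0 Tg N/yr.
Box C: F(C→D) = (1777.0 + 373.7) − 429.0 = 1721.7 Tg N/yr.
Box D: F(D→E) = (1721.7 + 712.0) − 695.9 = 1737.8 Tg N/yr.
Box E: F(E→F) = (1737.8 + 396.3) − 641.0 = 1493.1 Tg N/yr.
Box F throughput = its input = 1493.1 Tg N/yr; τ = 144400 / 1493.1 = 96.71 yr.

96.7 yr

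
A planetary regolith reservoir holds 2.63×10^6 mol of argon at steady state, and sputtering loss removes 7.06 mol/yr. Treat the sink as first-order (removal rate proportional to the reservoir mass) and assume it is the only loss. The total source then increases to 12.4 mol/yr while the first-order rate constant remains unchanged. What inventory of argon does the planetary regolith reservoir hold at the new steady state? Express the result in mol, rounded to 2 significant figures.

Rate constant k = F/M = 7.06 / 2.63×10^6 = 2.684×10^-6 yr⁻¹.
At the new steady state, source = k·M_new ⇒ M_new = 12.4 / 2.684×10^-6 = 4.619×10^6 mol.
(Equivalently M_new = M × F_new/F_old = 2.63×10^6 × 12.4/7.06.)

4.6×10^6 mol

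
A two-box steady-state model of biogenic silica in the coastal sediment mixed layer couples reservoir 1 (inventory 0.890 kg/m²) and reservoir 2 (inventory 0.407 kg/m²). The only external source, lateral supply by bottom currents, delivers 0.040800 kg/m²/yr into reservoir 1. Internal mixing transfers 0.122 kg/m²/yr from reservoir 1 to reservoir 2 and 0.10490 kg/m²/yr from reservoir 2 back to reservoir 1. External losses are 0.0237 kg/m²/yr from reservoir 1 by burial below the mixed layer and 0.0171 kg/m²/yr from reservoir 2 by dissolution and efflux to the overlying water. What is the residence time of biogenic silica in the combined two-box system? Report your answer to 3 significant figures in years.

31.8 yr

Treat the two boxes together as one reservoir: the mixing fluxes between them are internal recycling, so τ = ΣM / Σ(external losses).
M_total = 0.890 + 0.407 = 1.2970 kg/m².
ΣF_external_out = 0.0237 + 0.0171 = 0.040800 kg/m²/yr.
τ = M_total / ΣF_ext = 1.2970 / 0.040800 = 31.79 yr.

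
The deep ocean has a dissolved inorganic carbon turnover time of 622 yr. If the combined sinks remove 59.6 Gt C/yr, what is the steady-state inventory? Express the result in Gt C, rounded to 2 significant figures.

37000 Gt C

τ = M/F ⇒ M = τ × F = 622 × 59.6 = 37070 Gt C.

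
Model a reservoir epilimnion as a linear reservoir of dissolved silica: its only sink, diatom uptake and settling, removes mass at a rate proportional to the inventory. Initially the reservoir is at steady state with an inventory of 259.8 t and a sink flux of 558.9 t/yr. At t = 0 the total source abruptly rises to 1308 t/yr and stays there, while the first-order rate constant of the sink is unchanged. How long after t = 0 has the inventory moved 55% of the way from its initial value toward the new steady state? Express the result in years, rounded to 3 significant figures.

0.371 yr

τ = M₀/F₀ = 259.8/558.9 = 0.4648 yr.
The remaining gap fraction is e^(−t/τ); 55% covered ⇒ e^(−t/τ) = 0.450.
t = −τ ln(0.450) = 0.4648 × 0.7985 = 0.3712 yr.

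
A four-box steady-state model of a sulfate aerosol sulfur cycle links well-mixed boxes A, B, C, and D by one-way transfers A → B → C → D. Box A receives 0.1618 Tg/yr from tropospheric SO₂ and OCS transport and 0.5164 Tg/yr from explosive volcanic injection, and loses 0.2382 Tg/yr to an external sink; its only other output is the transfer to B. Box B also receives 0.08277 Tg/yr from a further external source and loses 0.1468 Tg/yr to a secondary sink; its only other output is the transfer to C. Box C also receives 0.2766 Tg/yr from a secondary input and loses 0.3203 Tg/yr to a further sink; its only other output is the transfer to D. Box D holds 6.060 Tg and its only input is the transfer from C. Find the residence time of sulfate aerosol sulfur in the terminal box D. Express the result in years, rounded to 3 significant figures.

Box A: F(A→B) = (0.1618 + 0.5164) − 0.2382 = 0.44000 Tg/yr.
Box B: F(B→C) = (0.44000 + 0.08277) − 0.1468 = 0.37597 Tg/yr.
Box C: F(C→D) = (0.37597 + 0.2766) − 0.3203 = 0.33227 Tg/yr.
Box D throughput = its input = 0.33227 Tg/yr; τ = 6.060 / 0.33227 = 18.24 yr.

18.2 yr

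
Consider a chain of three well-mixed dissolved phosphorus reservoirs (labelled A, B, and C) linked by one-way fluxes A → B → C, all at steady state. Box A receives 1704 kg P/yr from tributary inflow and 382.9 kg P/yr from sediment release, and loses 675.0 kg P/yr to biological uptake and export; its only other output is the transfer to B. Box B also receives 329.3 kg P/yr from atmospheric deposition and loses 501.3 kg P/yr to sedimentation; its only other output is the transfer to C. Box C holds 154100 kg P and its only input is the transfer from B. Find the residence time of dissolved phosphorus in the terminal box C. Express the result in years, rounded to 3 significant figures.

124 yr

Box A: F(A→B) = (1704 + 382.9) − 675.0 = 1411.9 kg P/yr.
Box B: F(B→C) = (1411.9 + 329.3) − 501.3 = 1239.9 kg P/yr.
Box C throughput = its input = 1239.9 kg P/yr; τ = 154100 / 1239.9 = 124.3 yr.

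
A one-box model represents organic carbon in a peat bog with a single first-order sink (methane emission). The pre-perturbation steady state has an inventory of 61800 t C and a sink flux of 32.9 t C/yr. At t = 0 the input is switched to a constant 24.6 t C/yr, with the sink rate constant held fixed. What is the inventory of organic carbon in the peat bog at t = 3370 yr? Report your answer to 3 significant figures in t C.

48800 t C

The sink rate constant is k = F₀/M₀ = 32.9/61800 = 0.0005324 yr⁻¹.
Solving dM/dt = F₁ − kM with M(0) = M₀ gives M(t) = F₁/k + (M₀ − F₁/k)·e^(−kt).
F₁/k = 24.6/0.0005324 = 46209 t C; kt = 0.0005324 × 3370 = 1.794, e^(−kt) = 0.1663.
M(3370) = 46209 + (61800 − 46209) × 0.1663 = 46209 + 2593 = 48802 t C.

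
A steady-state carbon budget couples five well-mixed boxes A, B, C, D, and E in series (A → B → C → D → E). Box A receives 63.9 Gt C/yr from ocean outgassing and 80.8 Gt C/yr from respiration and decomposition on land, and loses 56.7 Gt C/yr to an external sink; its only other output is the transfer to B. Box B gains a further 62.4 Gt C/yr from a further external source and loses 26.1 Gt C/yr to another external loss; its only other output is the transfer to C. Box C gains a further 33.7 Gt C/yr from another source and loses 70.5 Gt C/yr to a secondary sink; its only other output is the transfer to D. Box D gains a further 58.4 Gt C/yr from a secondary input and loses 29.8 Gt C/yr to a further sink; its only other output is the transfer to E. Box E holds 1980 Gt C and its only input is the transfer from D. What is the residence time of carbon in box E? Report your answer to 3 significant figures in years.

17.1 yr

Box A: F(A→B) = (63.9 + 80.8) − 56.7 = 88.000 Gt C/yr.
Box B: F(B→C) = (88.000 + 62.4) − 26.1 = 124.30 Gt C/yr.
Box C: F(C→D) = (124.30 + 33.7) − 70.5 = 87.500 Gt C/yr.
Box D: F(D→E) = (87.500 + 58.4) − 29.8 = 116.10 Gt C/yr.
Box E throughput = its input = 116.10 Gt C/yr; τ = 1980 / 116.10 = 17.05 yr.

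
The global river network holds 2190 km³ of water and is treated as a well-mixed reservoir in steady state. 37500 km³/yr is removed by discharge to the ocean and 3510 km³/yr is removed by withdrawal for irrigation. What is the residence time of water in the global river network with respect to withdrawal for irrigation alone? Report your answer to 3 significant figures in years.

0.624 yr

Residence time with respect to a single sink: τ = M / F_sink.
τ = 2190 / 3510 = 0.6239 yr.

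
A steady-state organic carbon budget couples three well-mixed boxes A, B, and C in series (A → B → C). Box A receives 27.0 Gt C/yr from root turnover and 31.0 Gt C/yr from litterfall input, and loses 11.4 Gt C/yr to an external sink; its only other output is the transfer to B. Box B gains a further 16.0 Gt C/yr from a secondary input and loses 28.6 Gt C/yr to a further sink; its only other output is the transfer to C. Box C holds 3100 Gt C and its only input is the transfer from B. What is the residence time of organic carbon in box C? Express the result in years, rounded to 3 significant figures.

91.2 yr

Box A: F(A→B) = (27.0 + 31.0) − 11.4 = 46.600 Gt C/yr.
Box B: F(B→C) = (46.600 + 16.0) − 28.6 = 34.000 Gt C/yr.
Box C throughput = its input = 34.000 Gt C/yr; τ = 3100 / 34.000 = 91.18 yr.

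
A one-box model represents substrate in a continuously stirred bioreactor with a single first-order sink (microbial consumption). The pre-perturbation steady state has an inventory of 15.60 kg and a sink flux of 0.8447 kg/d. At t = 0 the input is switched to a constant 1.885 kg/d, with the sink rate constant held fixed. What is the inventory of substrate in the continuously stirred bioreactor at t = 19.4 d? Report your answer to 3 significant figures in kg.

28.1 kg

τ = M₀/F₀ = 15.60/0.8447 = 18.47 d; rate constant k = 1/τ.
New steady state M_∞ = F₁/k = F₁·τ = 1.885 × 18.47 = 34.812 kg.
M(t) = M_∞ + (M₀ − M_∞)·e^(−t/τ); t/τ = 19.4/18.47 = 1.050, so e^(−t/τ) = 0.3498.
M(t) = 34.812 − 19.21 × 0.3498 = 28.092 kg.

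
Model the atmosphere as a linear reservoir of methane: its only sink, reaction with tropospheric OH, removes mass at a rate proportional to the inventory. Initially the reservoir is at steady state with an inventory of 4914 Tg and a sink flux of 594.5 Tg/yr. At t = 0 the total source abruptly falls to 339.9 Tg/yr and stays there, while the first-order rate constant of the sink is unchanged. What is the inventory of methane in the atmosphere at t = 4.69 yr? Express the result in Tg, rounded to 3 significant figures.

τ = M₀/F₀ = 4914/594.5 = 8.266 yr; rate constant k = 1/τ.
New steady state M_∞ = F₁/k = F₁·τ = 339.9 × 8.266 = 2809.5 Tg.
M(t) = M_∞ + (M₀ − M_∞)·e^(−t/τ); t/τ = 4.69/8.266 = 0.5674, so e^(−t/τ) = 0.5670.
M(t) = 2809.5 + 2104 × 0.5670 = 4002.8 Tg.

4000 Tg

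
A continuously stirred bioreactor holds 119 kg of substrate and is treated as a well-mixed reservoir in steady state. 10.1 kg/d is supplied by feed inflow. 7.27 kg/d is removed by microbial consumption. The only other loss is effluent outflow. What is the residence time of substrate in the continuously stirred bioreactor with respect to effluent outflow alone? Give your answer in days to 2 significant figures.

At steady state ΣF_in = ΣF_out.
ΣF_in = 10.100 kg/d.
Effluent outflow flux = ΣF_in − (7.27) = 10.100 − 7.270 = 2.830 kg/d.
τ = M / F = 119 / 2.830 = 42.05 d.

42 d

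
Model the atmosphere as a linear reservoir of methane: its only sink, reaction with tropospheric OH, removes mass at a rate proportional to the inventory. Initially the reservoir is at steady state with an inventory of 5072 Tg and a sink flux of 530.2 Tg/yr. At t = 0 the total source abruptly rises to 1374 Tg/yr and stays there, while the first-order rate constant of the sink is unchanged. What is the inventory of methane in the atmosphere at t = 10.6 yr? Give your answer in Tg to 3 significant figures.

10500 Tg

Residence time τ = M₀/F₀ = 9.566 yr. The eventual steady state is M_∞ = M₀·(F₁/F₀) = 5072 × 1374/530.2 = 13144 Tg.
The anomaly ΔM(t) = M(t) − M_∞ decays as ΔM₀·e^(−t/τ) with ΔM₀ = 5072 − 13144 = −8072 Tg.
At t = 10.6 yr, e^(−t/τ) = e^(−1.108) = 0.3302, so ΔM = −2665 Tg and M = 13144 − 2665 = 10479 Tg.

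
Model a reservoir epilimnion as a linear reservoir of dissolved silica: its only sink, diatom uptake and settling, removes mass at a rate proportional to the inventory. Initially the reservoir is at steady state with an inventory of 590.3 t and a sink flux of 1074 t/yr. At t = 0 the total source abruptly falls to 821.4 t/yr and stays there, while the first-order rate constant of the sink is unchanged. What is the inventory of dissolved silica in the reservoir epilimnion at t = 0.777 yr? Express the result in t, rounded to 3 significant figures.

485 t

Residence time τ = M₀/F₀ = 0.5496 yr. The eventual steady state is M_∞ = M₀·(F₁/F₀) = 590.3 × 821.4/1074 = 451.46 t.
The anomaly ΔM(t) = M(t) − M_∞ decays as ΔM₀·e^(−t/τ) with ΔM₀ = 590.3 − 451.46 = 138.8 t.
At t = 0.777 yr, e^(−t/τ) = e^(−1.414) = 0.2432, so ΔM = 33.77 t and M = 451.46 + 33.77 = 485.24 t.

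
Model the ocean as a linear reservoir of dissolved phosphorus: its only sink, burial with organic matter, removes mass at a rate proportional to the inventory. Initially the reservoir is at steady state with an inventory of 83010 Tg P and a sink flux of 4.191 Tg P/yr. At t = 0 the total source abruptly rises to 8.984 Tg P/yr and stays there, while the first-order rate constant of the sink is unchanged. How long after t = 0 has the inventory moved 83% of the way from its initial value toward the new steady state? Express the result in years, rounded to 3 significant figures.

τ = M₀/F₀ = 83010/4.191 = 19810 yr.
The remaining gap fraction is e^(−t/τ); 83% covered ⇒ e^(−t/τ) = 0.170.
t = −τ ln(0.170) = 19810 × 1.772 = 35100 yr.

35100 yr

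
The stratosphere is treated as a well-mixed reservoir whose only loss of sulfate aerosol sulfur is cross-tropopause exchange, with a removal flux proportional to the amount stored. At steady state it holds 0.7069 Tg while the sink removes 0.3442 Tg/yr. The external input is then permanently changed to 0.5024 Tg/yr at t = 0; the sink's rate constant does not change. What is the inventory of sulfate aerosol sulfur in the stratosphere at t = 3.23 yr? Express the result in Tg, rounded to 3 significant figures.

0.964 Tg

Residence time τ = M₀/F₀ = 2.054 yr. The eventual steady state is M_∞ = M₀·(F₁/F₀) = 0.7069 × 0.5024/0.3442 = 1.0318 Tg.
The anomaly ΔM(t) = M(t) − M_∞ decays as ΔM₀·e^(−t/τ) with ΔM₀ = 0.7069 − 1.0318 = −0.3249 Tg.
At t = 3.23 yr, e^(−t/τ) = e^(−1.573) = 0.2075, so ΔM = −0.06741 Tg and M = 1.0318 − 0.06741 = 0.96439 Tg.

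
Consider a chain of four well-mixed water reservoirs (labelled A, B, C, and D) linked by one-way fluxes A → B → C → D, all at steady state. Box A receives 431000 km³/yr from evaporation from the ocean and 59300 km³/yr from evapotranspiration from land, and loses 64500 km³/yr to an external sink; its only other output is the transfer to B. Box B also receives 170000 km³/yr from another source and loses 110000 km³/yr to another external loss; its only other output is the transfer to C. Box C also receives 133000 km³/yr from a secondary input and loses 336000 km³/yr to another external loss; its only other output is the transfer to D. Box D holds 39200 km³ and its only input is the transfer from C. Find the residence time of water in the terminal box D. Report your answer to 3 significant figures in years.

Box A: F(A→B) = (431000 + 59300) − 64500 = 425800 km³/yr.
Box B: F(B→C) = (425800 + 170000) − 110000 = 485800 km³/yr.
Box C: F(C→D) = (485800 + 133000) − 336000 = 282800 km³/yr.
Box D throughput = its input = 282800 km³/yr; τ = 39200 / 282800 = 0.1386 yr.

0.139 yr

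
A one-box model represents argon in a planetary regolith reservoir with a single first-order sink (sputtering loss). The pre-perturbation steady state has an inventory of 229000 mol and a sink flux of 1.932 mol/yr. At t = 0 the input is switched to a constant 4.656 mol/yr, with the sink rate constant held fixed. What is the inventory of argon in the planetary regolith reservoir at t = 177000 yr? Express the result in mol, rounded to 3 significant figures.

479000 mol

Residence time τ = M₀/F₀ = 118500 yr. The eventual steady state is M_∞ = M₀·(F₁/F₀) = 229000 × 4.656/1.932 = 551880 mol.
The anomaly ΔM(t) = M(t) − M_∞ decays as ΔM₀·e^(−t/τ) with ΔM₀ = 229000 − 551880 = −322900 mol.
At t = 177000 yr, e^(−t/τ) = e^(−1.493) = 0.2246, so ΔM = −72530 mol and M = 551880 − 72530 = 479350 mol.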